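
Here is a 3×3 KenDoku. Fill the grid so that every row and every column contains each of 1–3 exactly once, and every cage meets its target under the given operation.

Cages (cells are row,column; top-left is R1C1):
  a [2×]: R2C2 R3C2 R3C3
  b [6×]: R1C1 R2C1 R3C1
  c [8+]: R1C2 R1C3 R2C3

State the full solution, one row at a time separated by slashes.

Cage c needs sum 8; hence R1C2 = 3.
Cage c needs sum 8, which forces R1C3 = 2.
Cage a needs product 2; hence R2C2 = 1.
Cage c needs sum 8, which forces R2C3 = 3.
The 3 cells of cage a must have product 2; hence R3C2 = 2.
The 3 cells of cage a must have product 2, so R3C3 = 1.
Row 1 already has 2; hence R1C1 = 1.
Row 2 now contains 3, which forces R2C1 = 2.
1 is placed in row 3, so R3C1 = 3.

1 3 2 / 2 1 3 / 3 2 1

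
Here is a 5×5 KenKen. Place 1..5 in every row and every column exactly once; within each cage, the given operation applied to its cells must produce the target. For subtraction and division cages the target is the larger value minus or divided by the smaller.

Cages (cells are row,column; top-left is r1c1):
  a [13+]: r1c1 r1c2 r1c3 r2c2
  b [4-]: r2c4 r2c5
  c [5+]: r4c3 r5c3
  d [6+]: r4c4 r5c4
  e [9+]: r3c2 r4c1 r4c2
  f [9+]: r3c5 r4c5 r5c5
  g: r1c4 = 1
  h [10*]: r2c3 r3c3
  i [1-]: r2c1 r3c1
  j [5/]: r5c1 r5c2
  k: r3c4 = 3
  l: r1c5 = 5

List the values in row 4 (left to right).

Cage g is given; hence r1c4 = 1.
Cage l is given, so r1c5 = 5.
Column 4 now contains 1, so r2c4 = 5.
Column 5 already has 5, which forces r2c5 = 1.
Cage k is a single given cell; hence r3c4 = 3.
Cage a has sum 13, which forces r2c2 = 4.
Row 2 now contains 5; hence r2c3 = 2.
Cage h needs two cells with product 10, so r3c3 = 5.
Row 2 already has 2, so r2c1 = 3.
Row 3 needs a 1, and only r3c2 is open for it.
Cage e needs sum 9, leaving r4c1 = 5.
Cage e has sum 9; hence r4c2 = 3.
Cage j needs two cells with quotient 5; hence r5c1 = 1.
1 is placed in column 2, so r5c2 = 5.
Row 5 now contains 1, leaving r5c3 = 4.
4 is placed in row 5, so r5c4 = 2.
Row 5 now contains 2, so r5c5 = 3.
Cage a needs sum 13, which forces r1c1 = 4.
Column 2 already has 3, so r1c2 = 2.
4 is placed in column 3, so r1c3 = 3.
Column 1 already has 4, leaving r3c1 = 2.
Row 3 already has 2; hence r3c5 = 4.
4 is placed in column 3, so r4c3 = 1.
Column 4 already has 2, which forces r4c4 = 4.
Column 5 now contains 4, so r4c5 = 2.
The full grid is 4 2 3 1 5 / 3 4 2 5 1 / 2 1 5 3 4 / 5 3 1 4 2 / 1 5 4 2 3.

5 3 1 4 2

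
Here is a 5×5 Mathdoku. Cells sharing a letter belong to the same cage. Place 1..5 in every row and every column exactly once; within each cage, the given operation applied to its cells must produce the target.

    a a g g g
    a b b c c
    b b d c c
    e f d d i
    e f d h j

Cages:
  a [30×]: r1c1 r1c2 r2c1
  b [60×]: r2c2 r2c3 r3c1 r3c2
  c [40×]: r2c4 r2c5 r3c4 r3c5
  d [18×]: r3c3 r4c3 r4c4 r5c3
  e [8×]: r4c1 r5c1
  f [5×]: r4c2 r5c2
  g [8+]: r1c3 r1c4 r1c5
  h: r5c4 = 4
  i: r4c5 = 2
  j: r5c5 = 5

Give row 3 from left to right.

1 3 2 5 4

Cage d needs product 18; hence r4c4 = 3.
Cage i is given, leaving r4c5 = 2.
H is a freebie, which forces r5c4 = 4.
J is a freebie, leaving r5c5 = 5.
Row 4 now contains 2, which forces r4c1 = 4.
Cage f's pair has product 5, so r4c2 = 5.
Row 4 now contains 2, leaving r4c3 = 1.
4 is placed in row 5, so r5c1 = 2.
Row 5 already has 5, which forces r5c2 = 1.
Row 5 now contains 2; hence r5c3 = 3.
Cage a has product 30, leaving r1c2 = 2.
3 is placed in column 3, which forces r3c3 = 2.
Row 3 already has 2, so r3c4 = 5.
Cage g needs sum 8, which forces r1c3 = 4.
5 is placed in column 4, so r1c4 = 1.
Cage g needs sum 8, which forces r1c5 = 3.
2 is placed in column 3; hence r2c3 = 5.
5 is placed in column 4, so r2c4 = 2.
Row 3 already has 5, leaving r3c1 = 1.
1 is placed in row 3, which forces r3c5 = 4.
Row 1 already has 3; hence r1c1 = 5.
5 is placed in row 2, so r2c1 = 3.
The 4 cells of cage b must have product 60, so r2c2 = 4.
Column 5 now contains 4; hence r2c5 = 1.
Row 3 now contains 4; hence r3c2 = 3.
Completed grid: 5 2 4 1 3 / 3 4 5 2 1 / 1 3 2 5 4 / 4 5 1 3 2 / 2 1 3 4 5.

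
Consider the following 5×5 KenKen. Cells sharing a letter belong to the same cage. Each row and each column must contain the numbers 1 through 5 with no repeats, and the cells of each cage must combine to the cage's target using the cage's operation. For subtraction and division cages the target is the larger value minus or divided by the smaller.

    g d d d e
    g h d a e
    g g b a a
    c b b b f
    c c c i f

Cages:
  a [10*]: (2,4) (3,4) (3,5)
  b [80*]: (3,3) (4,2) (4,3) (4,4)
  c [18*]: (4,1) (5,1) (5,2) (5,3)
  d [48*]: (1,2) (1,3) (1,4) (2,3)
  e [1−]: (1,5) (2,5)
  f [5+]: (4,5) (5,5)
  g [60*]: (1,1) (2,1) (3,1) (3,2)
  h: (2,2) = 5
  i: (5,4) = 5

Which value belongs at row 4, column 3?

H is a freebie; hence (2,2) = 5.
Cage c needs product 18, leaving (4,1) = 3.
I is a freebie, which forces (5,4) = 5.
The 4 cells of cage g must have product 60, which forces (3,2) = 3.
The 3 cells of cage a must have product 10, leaving (3,5) = 5.
Cage b has product 80, which forces (4,3) = 5.
Cage g needs product 60, which forces (1,1) = 5.
Cage c has product 18, leaving (5,3) = 3.
The 4 cells of cage d must have product 48; hence (1,4) = 3.
The only place for 3 in row 2 is (2,5).
Row 1 needs a 1, and only (1,3) is open for it.
Cage d needs product 48, so (1,2) = 4.
Row 1 now contains 4; hence (1,5) = 2.
Cage d needs product 48, so (2,3) = 4.
Column 3 now contains 4; hence (3,3) = 2.
2 is placed in row 3, which forces (3,4) = 1.
4 is placed in row 2, so (2,1) = 1.
Column 4 already has 1, which forces (2,4) = 2.
Row 3 now contains 1, so (3,1) = 4.
Cage b has product 80, leaving (4,2) = 2.
Cage b needs product 80, which forces (4,4) = 4.
Row 4 already has 4, leaving (4,5) = 1.
Column 1 already has 1, which forces (5,1) = 2.
Column 2 already has 2, leaving (5,2) = 1.
Column 5 now contains 1, so (5,5) = 4.
The full grid is 5 4 1 3 2 / 1 5 4 2 3 / 4 3 2 1 5 / 3 2 5 4 1 / 2 1 3 5 4.

5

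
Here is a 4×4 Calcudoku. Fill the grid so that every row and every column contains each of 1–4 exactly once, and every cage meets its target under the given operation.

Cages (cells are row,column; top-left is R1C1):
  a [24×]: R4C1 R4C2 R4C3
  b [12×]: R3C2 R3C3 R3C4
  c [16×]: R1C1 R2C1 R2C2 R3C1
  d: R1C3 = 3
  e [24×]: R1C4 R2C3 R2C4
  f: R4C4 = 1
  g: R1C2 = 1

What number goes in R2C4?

Cage g is a single given cell, which forces R1C2 = 1.
Cage d is a single given cell, leaving R1C3 = 3.
Cage c has product 16; hence R2C2 = 2.
Row 2 already has 2, so R2C3 = 4.
Row 2 now contains 4; hence R2C4 = 3.
4 is placed in column 3, leaving R3C3 = 1.
Row 3 already has 1, leaving R3C4 = 4.
4 is placed in column 3, which forces R4C3 = 2.
Cage f is given, so R4C4 = 1.
Cage c has product 16, which forces R1C1 = 4.
Column 4 now contains 4; hence R1C4 = 2.
Row 2 now contains 4, so R2C1 = 1.
Row 3 already has 4, so R3C1 = 2.
Row 3 already has 4, which forces R3C2 = 3.
Column 1 already has 4; hence R4C1 = 3.
Column 2 already has 3; hence R4C2 = 4.
Completed grid: 4 1 3 2 / 1 2 4 3 / 2 3 1 4 / 3 4 2 1.

3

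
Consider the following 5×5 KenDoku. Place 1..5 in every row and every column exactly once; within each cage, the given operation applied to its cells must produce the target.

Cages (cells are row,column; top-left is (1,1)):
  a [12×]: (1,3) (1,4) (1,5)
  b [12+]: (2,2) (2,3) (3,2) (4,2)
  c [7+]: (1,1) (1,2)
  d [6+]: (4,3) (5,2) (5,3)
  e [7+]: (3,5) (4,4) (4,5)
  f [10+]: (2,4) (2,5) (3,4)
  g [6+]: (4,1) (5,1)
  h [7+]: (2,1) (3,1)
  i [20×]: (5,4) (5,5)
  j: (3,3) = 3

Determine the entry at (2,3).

Cage j is given, which forces (3,3) = 3.
In row 5, 3 can only go at (5,2), so (5,2) = 3.
Row 4 needs a 3, and only (4,5) is open for it.
Cage a needs product 12, which forces (1,4) = 3.
The 3 cells of cage e must have sum 7; hence (3,5) = 2.
Cage e has sum 7, leaving (4,4) = 2.
Row 4 already has 2, which forces (4,3) = 1.
Cage d needs sum 6, leaving (5,3) = 2.
Column 3 now contains 1, so (1,3) = 4.
Cage a has product 12, so (1,5) = 1.
Cage b needs sum 12, leaving (2,2) = 2.
Column 3 now contains 4, so (2,3) = 5.
Row 2 already has 5; hence (2,5) = 4.
The 4 cells of cage b must have sum 12, which forces (3,2) = 1.
Cage g needs two cells with sum 6, leaving (4,1) = 5.
Row 4 now contains 5, leaving (4,2) = 4.
Cage g's pair has sum 6; hence (5,1) = 1.
4 is placed in column 5, which forces (5,5) = 5.
Column 1 now contains 5; hence (1,1) = 2.
Column 2 already has 2; hence (1,2) = 5.
2 is placed in row 2, leaving (2,1) = 3.
Row 2 now contains 4, leaving (2,4) = 1.
Column 1 now contains 5, which forces (3,1) = 4.
Cage f needs sum 10, leaving (3,4) = 5.
Row 5 now contains 5; hence (5,4) = 4.
Filled in: 2 5 4 3 1 / 3 2 5 1 4 / 4 1 3 5 2 / 5 4 1 2 3 / 1 3 2 4 5.

5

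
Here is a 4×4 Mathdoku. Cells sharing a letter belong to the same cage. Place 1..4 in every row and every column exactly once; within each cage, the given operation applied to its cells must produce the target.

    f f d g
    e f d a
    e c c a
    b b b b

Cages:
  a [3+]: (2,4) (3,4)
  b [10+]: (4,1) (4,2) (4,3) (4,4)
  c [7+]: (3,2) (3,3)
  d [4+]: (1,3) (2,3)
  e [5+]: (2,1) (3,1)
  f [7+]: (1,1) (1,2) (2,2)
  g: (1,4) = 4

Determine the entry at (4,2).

1

Cage g is a single given cell, so (1,4) = 4.
The only place for 2 in column 3 is (4,3).
The only place for 4 in column 3 is (3,3).
4 is placed in row 3, leaving (3,2) = 3.
Cage f has sum 7, leaving (2,2) = 4.
4 is placed in column 2, leaving (4,2) = 1.
Row 4 now contains 1, so (4,4) = 3.
Cage f needs sum 7, so (1,1) = 1.
Column 2 already has 1, which forces (1,2) = 2.
Row 1 now contains 1, leaving (1,3) = 3.
4 is placed in row 2; hence (2,1) = 3.
Column 3 already has 3, so (2,3) = 1.
Row 2 already has 1, so (2,4) = 2.
Cage e needs two cells with sum 5; hence (3,1) = 2.
2 is placed in column 4; hence (3,4) = 1.
Row 4 already has 3, which forces (4,1) = 4.
Completed grid: 1 2 3 4 / 3 4 1 2 / 2 3 4 1 / 4 1 2 3.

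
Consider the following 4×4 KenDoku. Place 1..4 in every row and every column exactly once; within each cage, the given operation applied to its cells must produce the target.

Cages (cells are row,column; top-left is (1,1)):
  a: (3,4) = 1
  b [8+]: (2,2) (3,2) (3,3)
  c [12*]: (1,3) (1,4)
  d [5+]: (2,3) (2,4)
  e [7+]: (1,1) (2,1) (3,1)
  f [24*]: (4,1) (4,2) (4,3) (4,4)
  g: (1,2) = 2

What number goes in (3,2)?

3

Cage g is given; hence (1,2) = 2.
Cage a is given, which forces (3,4) = 1.
Cage b needs sum 8, leaving (2,2) = 1.
Cage e has sum 7, which forces (1,1) = 1.
The 4 cells of cage f must have product 24; hence (4,3) = 1.
The only place for 4 in row 2 is (2,1).
Column 1 already has 4; hence (3,1) = 2.
Column 1 already has 2, which forces (4,1) = 3.
Row 4 already has 3, leaving (4,2) = 4.
4 is placed in row 4; hence (4,4) = 2.
The two cells of cage d must have sum 5, leaving (2,3) = 2.
2 is placed in column 4, which forces (2,4) = 3.
Column 2 now contains 4, so (3,2) = 3.
The 3 cells of cage b must have sum 8, so (3,3) = 4.
Column 3 already has 4, so (1,3) = 3.
3 is placed in column 4, so (1,4) = 4.
Completed grid: 1 2 3 4 / 4 1 2 3 / 2 3 4 1 / 3 4 1 2.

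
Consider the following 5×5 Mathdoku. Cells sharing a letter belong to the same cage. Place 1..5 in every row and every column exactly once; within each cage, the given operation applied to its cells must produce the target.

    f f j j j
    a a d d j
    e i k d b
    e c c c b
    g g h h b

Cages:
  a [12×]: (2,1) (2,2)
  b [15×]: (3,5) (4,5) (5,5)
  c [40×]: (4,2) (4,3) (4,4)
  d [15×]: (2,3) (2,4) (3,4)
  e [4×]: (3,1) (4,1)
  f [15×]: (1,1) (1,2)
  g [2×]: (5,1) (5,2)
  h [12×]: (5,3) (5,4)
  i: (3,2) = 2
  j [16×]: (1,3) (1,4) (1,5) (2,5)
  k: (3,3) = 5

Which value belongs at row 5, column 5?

5

Cage j has product 16, so (2,5) = 2.
I is a freebie; hence (3,2) = 2.
Cage k is given; hence (3,3) = 5.
Column 2 already has 2, which forces (5,2) = 1.
Cage d needs product 15, so (2,4) = 5.
Row 5 now contains 1, which forces (5,1) = 2.
Cage c needs product 40, so (4,2) = 5.
The two cells of cage f must have product 15, so (1,1) = 5.
Column 2 already has 5, leaving (1,2) = 3.
3 is placed in column 2, leaving (2,2) = 4.
Cage b has product 15, leaving (5,5) = 5.
Row 2 now contains 4, which forces (2,1) = 3.
Row 2 already has 3, so (2,3) = 1.
The 3 cells of cage d must have product 15; hence (3,4) = 3.
3 is placed in row 3, leaving (3,5) = 1.
Column 5 now contains 1, leaving (4,5) = 3.
3 is placed in column 4, which forces (5,4) = 4.
The 4 cells of cage j must have product 16; hence (1,3) = 2.
Cage j needs product 16, leaving (1,4) = 1.
Column 5 now contains 1, so (1,5) = 4.
Row 3 already has 1, which forces (3,1) = 4.
Cage e needs two cells with product 4, so (4,1) = 1.
The 3 cells of cage c must have product 40, so (4,3) = 4.
Column 4 already has 4, leaving (4,4) = 2.
Row 5 already has 4, which forces (5,3) = 3.
The full grid is 5 3 2 1 4 / 3 4 1 5 2 / 4 2 5 3 1 / 1 5 4 2 3 / 2 1 3 4 5.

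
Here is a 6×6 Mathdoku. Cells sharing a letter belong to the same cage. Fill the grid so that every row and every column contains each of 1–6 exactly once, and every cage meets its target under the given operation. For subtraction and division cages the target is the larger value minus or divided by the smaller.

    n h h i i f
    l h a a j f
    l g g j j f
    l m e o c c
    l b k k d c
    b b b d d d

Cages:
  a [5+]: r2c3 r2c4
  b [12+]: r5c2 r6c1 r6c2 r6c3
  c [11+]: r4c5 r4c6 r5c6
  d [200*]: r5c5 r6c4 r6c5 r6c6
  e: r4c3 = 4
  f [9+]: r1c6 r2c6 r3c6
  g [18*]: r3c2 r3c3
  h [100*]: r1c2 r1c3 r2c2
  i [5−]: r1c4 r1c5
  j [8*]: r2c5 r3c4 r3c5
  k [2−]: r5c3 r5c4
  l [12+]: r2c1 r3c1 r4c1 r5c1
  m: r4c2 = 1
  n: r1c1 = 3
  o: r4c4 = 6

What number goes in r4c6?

Cage n is given, which forces r1c1 = 3.
Cage h has product 100; hence r1c2 = 4.
The 3 cells of cage h must have product 100; hence r1c3 = 5.
Cage h has product 100, leaving r2c2 = 5.
Cage m is given, which forces r4c2 = 1.
Cage e is a single given cell; hence r4c3 = 4.
Cage o is a single given cell, leaving r4c4 = 6.
The 4 cells of cage d must have product 200, so r5c5 = 5.
6 is placed in column 4, which forces r1c4 = 1.
Cage i's pair has difference 5, so r1c5 = 6.
Row 1 now contains 6, which forces r1c6 = 2.
In row 2, 6 can only go at r2c6, so r2c6 = 6.
Cage f needs sum 9, which forces r3c6 = 1.
Cage c has sum 11; hence r4c6 = 5.
5 is placed in column 6, so r6c6 = 4.
Cage j needs product 8; hence r2c5 = 1.
The 4 cells of cage l must have sum 12, which forces r3c1 = 5.
5 is placed in row 4; hence r4c1 = 2.
Cage c needs sum 11, so r4c5 = 3.
Column 6 already has 4, so r5c6 = 3.
Cage d has product 200; hence r6c4 = 5.
4 is placed in row 6, leaving r6c5 = 2.
Row 2 already has 1, so r2c1 = 4.
Cage j has product 8, so r3c4 = 2.
Column 5 already has 2, leaving r3c5 = 4.
Cage l has sum 12, so r5c1 = 1.
Cage b has sum 12, so r5c2 = 2.
Row 5 already has 2; hence r5c3 = 6.
Row 5 now contains 3; hence r5c4 = 4.
Column 1 already has 1, which forces r6c1 = 6.
Row 6 now contains 6; hence r6c2 = 3.
3 is placed in row 6, leaving r6c3 = 1.
Cage a's pair has sum 5, leaving r2c3 = 2.
Column 4 already has 2, so r2c4 = 3.
Column 2 now contains 3; hence r3c2 = 6.
6 is placed in column 3, leaving r3c3 = 3.
The full grid is 3 4 5 1 6 2 / 4 5 2 3 1 6 / 5 6 3 2 4 1 / 2 1 4 6 3 5 / 1 2 6 4 5 3 / 6 3 1 5 2 4.

5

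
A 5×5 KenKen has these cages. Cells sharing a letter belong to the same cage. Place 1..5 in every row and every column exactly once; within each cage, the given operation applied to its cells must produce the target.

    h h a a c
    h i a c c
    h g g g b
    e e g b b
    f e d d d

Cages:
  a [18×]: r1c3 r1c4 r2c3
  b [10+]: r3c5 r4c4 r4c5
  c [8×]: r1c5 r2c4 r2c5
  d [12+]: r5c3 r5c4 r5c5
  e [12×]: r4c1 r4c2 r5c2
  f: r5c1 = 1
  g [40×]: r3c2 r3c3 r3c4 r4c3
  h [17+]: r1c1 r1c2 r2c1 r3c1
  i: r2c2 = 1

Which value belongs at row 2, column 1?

5

Cage h needs sum 17, leaving r1c2 = 5.
Cage a needs product 18, leaving r1c3 = 2.
Cage a needs product 18, so r1c4 = 3.
Cage i is given; hence r2c2 = 1.
Cage a has product 18; hence r2c3 = 3.
Cage f is given, which forces r5c1 = 1.
Row 1 already has 3, so r1c1 = 4.
The 3 cells of cage c must have product 8; hence r1c5 = 1.
Cage h has sum 17, so r2c1 = 5.
Cage h needs sum 17, leaving r3c1 = 3.
The 3 cells of cage e must have product 12; hence r4c1 = 2.
Cage e has product 12, so r4c2 = 3.
Cage e has product 12, leaving r5c2 = 2.
Cage d needs sum 12, leaving r5c5 = 3.
Column 2 now contains 2; hence r3c2 = 4.
The 4 cells of cage g must have product 40, which forces r3c4 = 2.
4 is placed in row 3, so r3c5 = 5.
Cage b needs sum 10, which forces r4c4 = 1.
Column 5 now contains 5, which forces r4c5 = 4.
Column 4 already has 2; hence r2c4 = 4.
Column 5 already has 4; hence r2c5 = 2.
Row 3 now contains 5, so r3c3 = 1.
Row 4 now contains 1, so r4c3 = 5.
Column 3 already has 5; hence r5c3 = 4.
Column 4 already has 4, so r5c4 = 5.
Completed grid: 4 5 2 3 1 / 5 1 3 4 2 / 3 4 1 2 5 / 2 3 5 1 4 / 1 2 4 5 3.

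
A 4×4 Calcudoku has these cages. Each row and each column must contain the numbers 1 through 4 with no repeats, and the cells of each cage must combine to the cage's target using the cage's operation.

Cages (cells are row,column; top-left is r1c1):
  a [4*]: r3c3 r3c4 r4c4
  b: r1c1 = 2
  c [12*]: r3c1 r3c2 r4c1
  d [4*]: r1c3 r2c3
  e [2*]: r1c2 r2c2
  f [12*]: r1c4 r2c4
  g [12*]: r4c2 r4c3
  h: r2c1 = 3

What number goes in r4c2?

4

B is a freebie; hence r1c1 = 2.
Row 1 now contains 2, which forces r1c2 = 1.
Row 1 already has 1, leaving r1c3 = 4.
4 is placed in row 1, so r1c4 = 3.
Cage h is given, which forces r2c1 = 3.
Column 2 already has 1, leaving r2c2 = 2.
4 is placed in column 3, so r2c3 = 1.
Column 4 now contains 3; hence r2c4 = 4.
1 is placed in column 3, so r3c3 = 2.
Column 4 already has 4, leaving r3c4 = 1.
4 is placed in column 3, leaving r4c3 = 3.
Column 4 already has 1, so r4c4 = 2.
Row 3 now contains 1, which forces r3c1 = 4.
Cage c needs product 12, leaving r3c2 = 3.
The 3 cells of cage c must have product 12, which forces r4c1 = 1.
Row 4 now contains 3; hence r4c2 = 4.
The full grid is 2 1 4 3 / 3 2 1 4 / 4 3 2 1 / 1 4 3 2.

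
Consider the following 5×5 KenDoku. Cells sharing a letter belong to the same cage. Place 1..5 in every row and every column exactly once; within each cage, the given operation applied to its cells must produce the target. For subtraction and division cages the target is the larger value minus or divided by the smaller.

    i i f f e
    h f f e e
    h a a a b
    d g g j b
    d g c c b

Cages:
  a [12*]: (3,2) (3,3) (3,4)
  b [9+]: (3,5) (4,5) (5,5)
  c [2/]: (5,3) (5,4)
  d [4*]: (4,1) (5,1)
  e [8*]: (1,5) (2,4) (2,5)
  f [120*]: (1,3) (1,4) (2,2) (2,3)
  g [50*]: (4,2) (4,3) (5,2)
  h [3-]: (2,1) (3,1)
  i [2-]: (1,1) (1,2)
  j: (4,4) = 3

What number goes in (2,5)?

The 3 cells of cage g must have product 50, leaving (4,2) = 2.
Cage g has product 50, which forces (4,3) = 5.
Cage j is a single given cell, so (4,4) = 3.
The 3 cells of cage g must have product 50, which forces (5,2) = 5.
Cage f has product 120, so (1,4) = 5.
The only place for 5 in row 2 is (2,1).
Cage h's pair has difference 3, leaving (3,1) = 2.
Row 3 needs a 5, and only (3,5) is open for it.
Cage b needs sum 9, so (4,5) = 1.
Cage b needs sum 9, leaving (5,5) = 3.
Cage e has product 8, which forces (2,4) = 1.
Column 4 now contains 1, leaving (3,4) = 4.
Row 4 already has 1, so (4,1) = 4.
Cage d's pair has product 4, leaving (5,1) = 1.
Column 4 already has 4, so (5,4) = 2.
1 is placed in column 1; hence (1,1) = 3.
Cage i's pair has difference 2, leaving (1,2) = 1.
Column 2 now contains 1; hence (3,2) = 3.
Row 3 now contains 3, so (3,3) = 1.
Row 5 now contains 2; hence (5,3) = 4.
Column 3 already has 4; hence (1,3) = 2.
2 is placed in row 1; hence (1,5) = 4.
3 is placed in column 2, leaving (2,2) = 4.
Cage f has product 120, which forces (2,3) = 3.
4 is placed in column 5, which forces (2,5) = 2.
The full grid is 3 1 2 5 4 / 5 4 3 1 2 / 2 3 1 4 5 / 4 2 5 3 1 / 1 5 4 2 3.

2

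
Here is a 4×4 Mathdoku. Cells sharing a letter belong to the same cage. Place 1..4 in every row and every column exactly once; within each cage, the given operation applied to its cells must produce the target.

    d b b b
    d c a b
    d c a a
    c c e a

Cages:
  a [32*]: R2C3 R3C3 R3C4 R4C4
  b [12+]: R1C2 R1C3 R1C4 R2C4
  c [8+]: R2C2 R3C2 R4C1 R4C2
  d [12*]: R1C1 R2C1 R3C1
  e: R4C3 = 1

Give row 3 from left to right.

Cage e is a single given cell; hence R4C3 = 1.
The 4 cells of cage a must have product 32, leaving R3C4 = 1.
1 is placed in row 4, so R4C1 = 2.
Cage c has sum 8; hence R4C2 = 3.
Cage a needs product 32, which forces R4C4 = 4.
The 4 cells of cage b must have sum 12, so R1C2 = 4.
Cage b has sum 12, which forces R1C3 = 3.
Cage b needs sum 12, which forces R1C4 = 2.
The 4 cells of cage c must have sum 8, which forces R2C2 = 1.
4 is placed in column 4, so R2C4 = 3.
1 is placed in row 3, so R3C2 = 2.
Row 3 already has 2, which forces R3C3 = 4.
3 is placed in row 1, which forces R1C1 = 1.
3 is placed in row 2; hence R2C1 = 4.
4 is placed in column 3, so R2C3 = 2.
Row 3 now contains 4, which forces R3C1 = 3.
Completed grid: 1 4 3 2 / 4 1 2 3 / 3 2 4 1 / 2 3 1 4.

3 2 4 1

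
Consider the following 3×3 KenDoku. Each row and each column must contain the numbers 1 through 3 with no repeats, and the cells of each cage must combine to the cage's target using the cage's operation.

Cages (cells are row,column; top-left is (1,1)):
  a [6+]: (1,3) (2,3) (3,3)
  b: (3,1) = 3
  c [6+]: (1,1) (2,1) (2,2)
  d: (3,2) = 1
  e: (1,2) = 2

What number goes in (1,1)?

1

Cage e is given, which forces (1,2) = 2.
Cage b is a single given cell, so (3,1) = 3.
Cage d is a single given cell, so (3,2) = 1.
Row 3 already has 1, which forces (3,3) = 2.
3 is placed in column 1, leaving (1,1) = 1.
Row 1 now contains 1, which forces (1,3) = 3.
The 3 cells of cage c must have sum 6, so (2,1) = 2.
Column 2 already has 1, so (2,2) = 3.
Column 3 now contains 3, so (2,3) = 1.
Completed grid: 1 2 3 / 2 3 1 / 3 1 2.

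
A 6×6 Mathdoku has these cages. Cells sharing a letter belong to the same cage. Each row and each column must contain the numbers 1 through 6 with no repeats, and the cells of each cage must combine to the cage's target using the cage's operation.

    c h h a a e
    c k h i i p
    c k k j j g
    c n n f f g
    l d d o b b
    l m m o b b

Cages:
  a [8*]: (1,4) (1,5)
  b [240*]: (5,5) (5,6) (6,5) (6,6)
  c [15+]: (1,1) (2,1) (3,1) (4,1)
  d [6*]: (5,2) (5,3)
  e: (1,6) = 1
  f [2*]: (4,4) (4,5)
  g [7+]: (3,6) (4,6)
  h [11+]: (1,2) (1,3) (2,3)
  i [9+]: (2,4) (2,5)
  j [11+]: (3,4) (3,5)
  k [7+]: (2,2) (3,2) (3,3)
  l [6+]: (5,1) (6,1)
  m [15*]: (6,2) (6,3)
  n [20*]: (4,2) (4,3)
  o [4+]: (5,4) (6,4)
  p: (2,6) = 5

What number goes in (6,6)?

6

Cage e is given, which forces (1,6) = 1.
Cage p is given, which forces (2,6) = 5.
Row 4 needs a 6, and only (4,1) is open for it.
In row 4, 3 can only go at (4,6), so (4,6) = 3.
Column 6 already has 3, leaving (3,6) = 4.
Row 6 needs a 6, and only (6,6) is open for it.
Column 6 already has 6; hence (5,6) = 2.
Row 5 needs a 3, and only (5,4) is open for it.
3 is placed in column 4, leaving (2,4) = 6.
Cage i needs two cells with sum 9, leaving (2,5) = 3.
Column 4 now contains 6; hence (3,4) = 5.
Row 3 already has 5, leaving (3,5) = 6.
3 is placed in column 4, so (6,4) = 1.
1 is placed in column 4, leaving (4,4) = 2.
The two cells of cage f must have product 2; hence (4,5) = 1.
Column 4 now contains 2, so (1,4) = 4.
Cage a needs two cells with product 8; hence (1,5) = 2.
Cage h needs sum 11; hence (2,3) = 2.
2 is placed in column 3, so (3,3) = 1.
Column 3 already has 1, which forces (5,3) = 6.
Cage h has sum 11, so (1,2) = 6.
Column 3 now contains 6, so (1,3) = 3.
Row 2 already has 2, leaving (2,2) = 4.
Cage k has sum 7, leaving (3,2) = 2.
4 is placed in column 2, so (4,2) = 5.
Row 4 already has 5, so (4,3) = 4.
6 is placed in row 5, leaving (5,2) = 1.
Column 2 now contains 5; hence (6,2) = 3.
Column 3 now contains 3, leaving (6,3) = 5.
Row 6 already has 5, leaving (6,5) = 4.
Row 1 already has 3, so (1,1) = 5.
Row 2 now contains 4, which forces (2,1) = 1.
Row 3 already has 2, leaving (3,1) = 3.
Row 5 now contains 1, leaving (5,1) = 4.
Column 5 already has 4, leaving (5,5) = 5.
Row 6 already has 5, so (6,1) = 2.
Completed grid: 5 6 3 4 2 1 / 1 4 2 6 3 5 / 3 2 1 5 6 4 / 6 5 4 2 1 3 / 4 1 6 3 5 2 / 2 3 5 1 4 6.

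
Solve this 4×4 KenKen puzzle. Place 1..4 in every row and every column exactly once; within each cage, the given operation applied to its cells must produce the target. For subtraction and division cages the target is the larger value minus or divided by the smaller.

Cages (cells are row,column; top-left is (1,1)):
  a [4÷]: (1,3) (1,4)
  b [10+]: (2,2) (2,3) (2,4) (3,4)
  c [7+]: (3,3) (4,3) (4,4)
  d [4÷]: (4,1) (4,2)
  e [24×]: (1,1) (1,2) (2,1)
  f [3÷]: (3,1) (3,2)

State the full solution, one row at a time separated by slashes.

2 3 4 1 / 4 2 1 3 / 3 1 2 4 / 1 4 3 2

Cage e needs product 24, so (2,1) = 4.
The 3 cells of cage c must have sum 7; hence (3,3) = 2.
2 is placed in row 3, which forces (3,4) = 4.
Column 1 now contains 4, so (4,1) = 1.
Row 4 now contains 1; hence (4,2) = 4.
Cage c has sum 7, leaving (4,3) = 3.
Cage c has sum 7, so (4,4) = 2.
Cage a's pair has quotient 4, so (1,3) = 4.
4 is placed in column 4, which forces (1,4) = 1.
Cage b needs sum 10; hence (2,2) = 2.
Column 3 already has 3, so (2,3) = 1.
Cage b has sum 10, which forces (2,4) = 3.
Column 1 already has 1, so (3,1) = 3.
Cage f needs two cells with quotient 3, which forces (3,2) = 1.
Column 1 already has 3, leaving (1,1) = 2.
Column 2 already has 2, which forces (1,2) = 3.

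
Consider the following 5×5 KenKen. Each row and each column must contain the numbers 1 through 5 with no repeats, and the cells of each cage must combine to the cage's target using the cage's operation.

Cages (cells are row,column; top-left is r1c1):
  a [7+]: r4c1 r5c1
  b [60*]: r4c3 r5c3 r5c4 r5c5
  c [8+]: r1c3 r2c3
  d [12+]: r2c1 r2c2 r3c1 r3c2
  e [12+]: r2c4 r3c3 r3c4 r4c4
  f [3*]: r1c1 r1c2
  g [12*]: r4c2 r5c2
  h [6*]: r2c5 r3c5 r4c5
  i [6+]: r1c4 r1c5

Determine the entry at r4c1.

R1c1 and r1c2 in row 1 are {1, 3}, so r1c3 = 5.
Cage c needs two cells with sum 8; hence r2c3 = 3.
The only place for 1 in row 5 is r5c3.
1 is placed in column 3, leaving r4c3 = 4.
Column 3 now contains 4; hence r3c3 = 2.
Row 4 already has 4, so r4c2 = 3.
The two cells of cage g must have product 12, leaving r5c2 = 4.
Cage f's pair has product 3, leaving r1c1 = 3.
Column 2 now contains 3, leaving r1c2 = 1.
Column 2 now contains 1, which forces r3c2 = 5.
Cage h has product 6, leaving r3c5 = 3.
Column 5 already has 3, so r5c5 = 5.
Column 2 already has 5, so r2c2 = 2.
Row 2 already has 2; hence r2c5 = 1.
Cage a needs two cells with sum 7, which forces r4c1 = 5.
Row 4 now contains 5, so r4c4 = 1.
1 is placed in column 5; hence r4c5 = 2.
5 is placed in row 5; hence r5c1 = 2.
5 is placed in row 5, which forces r5c4 = 3.
Cage i needs two cells with sum 6; hence r1c4 = 2.
Column 5 now contains 2, so r1c5 = 4.
Row 2 now contains 1, so r2c1 = 4.
The 4 cells of cage e must have sum 12, leaving r2c4 = 5.
Cage d needs sum 12, leaving r3c1 = 1.
Column 4 already has 1, leaving r3c4 = 4.
Filled in: 3 1 5 2 4 / 4 2 3 5 1 / 1 5 2 4 3 / 5 3 4 1 2 / 2 4 1 3 5.

5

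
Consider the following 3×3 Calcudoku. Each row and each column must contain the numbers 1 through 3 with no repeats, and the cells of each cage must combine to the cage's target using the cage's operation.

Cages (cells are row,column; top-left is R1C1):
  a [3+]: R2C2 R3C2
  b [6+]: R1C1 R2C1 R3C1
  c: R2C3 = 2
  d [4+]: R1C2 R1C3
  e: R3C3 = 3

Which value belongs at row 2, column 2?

Cage c is given; hence R2C3 = 2.
Cage e is given, which forces R3C3 = 3.
Cage d needs two cells with sum 4, leaving R1C2 = 3.
3 is placed in column 3, which forces R1C3 = 1.
2 is placed in row 2; hence R2C2 = 1.
Cage a needs two cells with sum 3, leaving R3C2 = 2.
Row 1 now contains 1, leaving R1C1 = 2.
1 is placed in row 2; hence R2C1 = 3.
Row 3 now contains 2; hence R3C1 = 1.
Completed grid: 2 3 1 / 3 1 2 / 1 2 3.

1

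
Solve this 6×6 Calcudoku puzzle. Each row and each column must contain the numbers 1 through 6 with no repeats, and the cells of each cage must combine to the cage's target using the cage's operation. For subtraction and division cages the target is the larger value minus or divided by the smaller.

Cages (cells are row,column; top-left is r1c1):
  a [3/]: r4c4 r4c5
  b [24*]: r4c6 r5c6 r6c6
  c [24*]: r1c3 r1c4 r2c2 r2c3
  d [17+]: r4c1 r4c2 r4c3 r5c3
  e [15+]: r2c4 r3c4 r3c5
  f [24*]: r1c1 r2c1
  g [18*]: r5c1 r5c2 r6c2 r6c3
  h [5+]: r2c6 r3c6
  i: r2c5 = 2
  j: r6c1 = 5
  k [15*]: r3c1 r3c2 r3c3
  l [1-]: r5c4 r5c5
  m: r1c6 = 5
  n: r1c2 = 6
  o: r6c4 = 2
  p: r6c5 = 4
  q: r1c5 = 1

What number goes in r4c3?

6

N is a freebie, which forces r1c2 = 6.
Cage q is given, so r1c5 = 1.
Cage m is a single given cell, so r1c6 = 5.
I is a freebie, so r2c5 = 2.
J is a freebie, leaving r6c1 = 5.
Cage o is given; hence r6c4 = 2.
Cage p is a single given cell, which forces r6c5 = 4.
Row 1 now contains 6; hence r1c1 = 4.
Cage c has product 24, so r1c3 = 2.
4 is placed in row 1, leaving r1c4 = 3.
The two cells of cage f must have product 24, so r2c1 = 6.
Cage a's pair has quotient 3, so r4c4 = 1.
Cage a's pair has quotient 3, leaving r4c5 = 3.
Row 4 already has 3, which forces r4c1 = 2.
In row 2, 3 can only go at r2c6, so r2c6 = 3.
Cage h needs two cells with sum 5, leaving r3c6 = 2.
Row 2 needs a 5, and only r2c4 is open for it.
Cage e has sum 15, so r3c4 = 4.
Cage e needs sum 15, leaving r3c5 = 6.
Column 4 now contains 4; hence r5c4 = 6.
Cage l's pair has difference 1, so r5c5 = 5.
Cage d needs sum 17, which forces r4c2 = 5.
The 4 cells of cage d must have sum 17, which forces r4c3 = 6.
6 is placed in row 4, leaving r4c6 = 4.
5 is placed in row 5, leaving r5c3 = 4.
4 is placed in column 6, which forces r5c6 = 1.
Column 6 now contains 1, leaving r6c6 = 6.
Cage c needs product 24, leaving r2c2 = 4.
4 is placed in column 3, which forces r2c3 = 1.
The 3 cells of cage k must have product 15, which forces r3c3 = 5.
1 is placed in row 5, leaving r5c1 = 3.
Cage g has product 18; hence r5c2 = 2.
Column 3 already has 1, so r6c3 = 3.
Column 1 now contains 3, which forces r3c1 = 1.
Cage k has product 15, leaving r3c2 = 3.
Row 6 now contains 3, so r6c2 = 1.
Filled in: 4 6 2 3 1 5 / 6 4 1 5 2 3 / 1 3 5 4 6 2 / 2 5 6 1 3 4 / 3 2 4 6 5 1 / 5 1 3 2 4 6.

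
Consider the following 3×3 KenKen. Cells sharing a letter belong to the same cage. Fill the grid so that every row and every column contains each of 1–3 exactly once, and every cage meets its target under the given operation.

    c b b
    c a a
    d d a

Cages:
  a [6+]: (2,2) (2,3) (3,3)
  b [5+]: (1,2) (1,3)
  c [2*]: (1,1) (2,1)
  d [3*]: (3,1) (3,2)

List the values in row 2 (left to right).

2 3 1

Row 1 needs a 1, and only (1,1) is open for it.
Column 1 already has 1, which forces (2,1) = 2.
Column 1 already has 1, so (3,1) = 3.
The two cells of cage d must have product 3, which forces (3,2) = 1.
Row 3 already has 1; hence (3,3) = 2.
The two cells of cage b must have sum 5; hence (1,2) = 2.
2 is placed in column 3, leaving (1,3) = 3.
1 is placed in column 2; hence (2,2) = 3.
Cage a has sum 6, which forces (2,3) = 1.
Filled in: 1 2 3 / 2 3 1 / 3 1 2.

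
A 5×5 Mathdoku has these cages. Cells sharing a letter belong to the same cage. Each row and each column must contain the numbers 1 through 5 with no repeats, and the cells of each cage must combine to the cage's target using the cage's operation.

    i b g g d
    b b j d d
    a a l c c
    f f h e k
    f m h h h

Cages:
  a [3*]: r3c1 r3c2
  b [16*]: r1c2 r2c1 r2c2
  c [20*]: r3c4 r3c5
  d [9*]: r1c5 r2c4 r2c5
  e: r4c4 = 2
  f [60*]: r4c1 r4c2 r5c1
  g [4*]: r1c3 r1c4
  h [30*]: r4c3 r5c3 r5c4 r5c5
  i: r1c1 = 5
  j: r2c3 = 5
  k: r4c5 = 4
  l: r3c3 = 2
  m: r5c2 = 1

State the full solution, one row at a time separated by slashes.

Cage i is given, leaving r1c1 = 5.
The 3 cells of cage d must have product 9, leaving r1c5 = 3.
J is a freebie; hence r2c3 = 5.
The 3 cells of cage d must have product 9, which forces r2c4 = 3.
The 3 cells of cage d must have product 9, leaving r2c5 = 1.
L is a freebie, which forces r3c3 = 2.
Cage e is given, so r4c4 = 2.
Cage k is a single given cell; hence r4c5 = 4.
M is a freebie, which forces r5c2 = 1.
Row 5 now contains 1; hence r5c3 = 3.
Row 5 now contains 1, which forces r5c4 = 5.
Row 5 already has 5; hence r5c5 = 2.
Cage b has product 16, leaving r1c2 = 2.
Cage b needs product 16; hence r2c1 = 2.
1 is placed in row 2; hence r2c2 = 4.
Cage a's pair has product 3; hence r3c1 = 1.
1 is placed in column 2, so r3c2 = 3.
Column 4 already has 5, leaving r3c4 = 4.
Column 5 already has 4, which forces r3c5 = 5.
Row 4 now contains 4, so r4c1 = 3.
Cage f needs product 60, leaving r4c2 = 5.
Column 3 already has 3, so r4c3 = 1.
Row 5 now contains 3, leaving r5c1 = 4.
Column 3 already has 1, so r1c3 = 4.
Column 4 now contains 4, leaving r1c4 = 1.

5 2 4 1 3 / 2 4 5 3 1 / 1 3 2 4 5 / 3 5 1 2 4 / 4 1 3 5 2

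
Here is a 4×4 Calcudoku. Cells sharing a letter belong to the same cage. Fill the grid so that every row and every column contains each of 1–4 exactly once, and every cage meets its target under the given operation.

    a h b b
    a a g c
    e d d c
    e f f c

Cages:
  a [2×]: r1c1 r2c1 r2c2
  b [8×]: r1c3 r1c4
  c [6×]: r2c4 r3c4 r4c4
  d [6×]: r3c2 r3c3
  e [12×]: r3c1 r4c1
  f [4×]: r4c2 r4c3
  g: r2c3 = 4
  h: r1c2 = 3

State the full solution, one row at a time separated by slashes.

1 3 2 4 / 2 1 4 3 / 4 2 3 1 / 3 4 1 2

Cage a has product 2, so r1c1 = 1.
Cage h is a single given cell; hence r1c2 = 3.
The 3 cells of cage a must have product 2; hence r2c1 = 2.
Cage a needs product 2, so r2c2 = 1.
G is a freebie; hence r2c3 = 4.
1 is placed in row 2; hence r2c4 = 3.
Column 2 now contains 3, which forces r3c2 = 2.
2 is placed in row 3, which forces r3c3 = 3.
2 is placed in row 3; hence r3c4 = 1.
Column 2 already has 1, leaving r4c2 = 4.
Column 3 now contains 4, so r4c3 = 1.
Column 4 now contains 1, so r4c4 = 2.
Column 3 now contains 4; hence r1c3 = 2.
Column 4 already has 2; hence r1c4 = 4.
Row 3 now contains 3, which forces r3c1 = 4.
4 is placed in row 4; hence r4c1 = 3.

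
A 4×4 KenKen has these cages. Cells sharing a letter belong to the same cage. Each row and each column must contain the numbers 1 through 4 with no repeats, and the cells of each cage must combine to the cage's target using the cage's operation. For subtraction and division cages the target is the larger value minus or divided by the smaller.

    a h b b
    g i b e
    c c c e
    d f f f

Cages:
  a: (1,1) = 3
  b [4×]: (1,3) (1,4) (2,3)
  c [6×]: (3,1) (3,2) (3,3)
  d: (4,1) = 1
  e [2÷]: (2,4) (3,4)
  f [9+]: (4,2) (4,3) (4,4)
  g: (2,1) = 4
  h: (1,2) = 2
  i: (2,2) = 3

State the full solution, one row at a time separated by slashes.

3 2 4 1 / 4 3 1 2 / 2 1 3 4 / 1 4 2 3

Cage a is given, which forces (1,1) = 3.
H is a freebie, so (1,2) = 2.
Row 1 now contains 2; hence (1,4) = 1.
G is a freebie, which forces (2,1) = 4.
Cage i is a single given cell, which forces (2,2) = 3.
4 is placed in row 2; hence (2,4) = 2.
3 is placed in column 2; hence (3,2) = 1.
2 is placed in column 4, leaving (3,4) = 4.
Cage d is given, so (4,1) = 1.
3 is placed in column 2, leaving (4,2) = 4.
Column 4 now contains 4, leaving (4,4) = 3.
1 is placed in row 1; hence (1,3) = 4.
Row 2 now contains 2, so (2,3) = 1.
Row 3 now contains 1; hence (3,1) = 2.
Cage c needs product 6, so (3,3) = 3.
Row 4 now contains 3, which forces (4,3) = 2.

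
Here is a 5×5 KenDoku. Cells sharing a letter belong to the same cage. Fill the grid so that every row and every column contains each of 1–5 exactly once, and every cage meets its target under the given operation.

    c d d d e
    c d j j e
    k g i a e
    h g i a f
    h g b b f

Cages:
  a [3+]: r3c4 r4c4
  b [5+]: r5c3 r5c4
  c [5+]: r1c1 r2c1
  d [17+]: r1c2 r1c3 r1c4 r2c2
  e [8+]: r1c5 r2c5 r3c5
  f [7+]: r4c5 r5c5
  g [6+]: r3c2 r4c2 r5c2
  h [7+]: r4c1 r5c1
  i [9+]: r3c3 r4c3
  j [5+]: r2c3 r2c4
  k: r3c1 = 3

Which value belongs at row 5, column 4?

4

The 4 cells of cage d must have sum 17, leaving r2c2 = 5.
K is a freebie; hence r3c1 = 3.
Row 1 needs a 2, and only r1c5 is open for it.
The 3 cells of cage e must have sum 8; hence r2c5 = 1.
Cage e needs sum 8; hence r3c5 = 5.
The two cells of cage c must have sum 5, which forces r1c1 = 1.
Row 2 now contains 1, which forces r2c1 = 4.
Row 3 already has 5, which forces r3c3 = 4.
The two cells of cage i must have sum 9, which forces r4c3 = 5.
Cage d has sum 17, leaving r1c2 = 4.
Column 3 already has 5, which forces r1c3 = 3.
Cage d needs sum 17, so r1c4 = 5.
Column 3 already has 3, which forces r2c3 = 2.
Row 2 now contains 2, so r2c4 = 3.
Row 4 now contains 5, so r4c1 = 2.
Row 4 already has 2, which forces r4c4 = 1.
Cage h needs two cells with sum 7, which forces r5c1 = 5.
2 is placed in column 3, so r5c3 = 1.
The 3 cells of cage g must have sum 6; hence r3c2 = 1.
Column 4 now contains 1, leaving r3c4 = 2.
Row 4 already has 1, leaving r4c2 = 3.
Row 4 now contains 3; hence r4c5 = 4.
Cage g needs sum 6, leaving r5c2 = 2.
Cage b needs two cells with sum 5; hence r5c4 = 4.
Column 5 now contains 4, which forces r5c5 = 3.
Completed grid: 1 4 3 5 2 / 4 5 2 3 1 / 3 1 4 2 5 / 2 3 5 1 4 / 5 2 1 4 3.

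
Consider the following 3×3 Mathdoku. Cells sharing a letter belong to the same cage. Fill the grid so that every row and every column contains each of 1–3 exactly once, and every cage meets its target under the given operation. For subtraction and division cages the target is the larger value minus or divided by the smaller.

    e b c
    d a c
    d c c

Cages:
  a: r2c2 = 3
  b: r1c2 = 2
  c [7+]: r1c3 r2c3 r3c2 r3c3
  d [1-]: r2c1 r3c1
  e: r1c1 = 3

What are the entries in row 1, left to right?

Cage e is given, which forces r1c1 = 3.
Cage b is a single given cell; hence r1c2 = 2.
Row 1 now contains 2, so r1c3 = 1.
A is a freebie, leaving r2c2 = 3.
3 is placed in row 2, leaving r2c3 = 2.
Cage c has sum 7; hence r3c2 = 1.
Column 3 now contains 2, so r3c3 = 3.
2 is placed in row 2; hence r2c1 = 1.
1 is placed in row 3; hence r3c1 = 2.
The full grid is 3 2 1 / 1 3 2 / 2 1 3.

3 2 1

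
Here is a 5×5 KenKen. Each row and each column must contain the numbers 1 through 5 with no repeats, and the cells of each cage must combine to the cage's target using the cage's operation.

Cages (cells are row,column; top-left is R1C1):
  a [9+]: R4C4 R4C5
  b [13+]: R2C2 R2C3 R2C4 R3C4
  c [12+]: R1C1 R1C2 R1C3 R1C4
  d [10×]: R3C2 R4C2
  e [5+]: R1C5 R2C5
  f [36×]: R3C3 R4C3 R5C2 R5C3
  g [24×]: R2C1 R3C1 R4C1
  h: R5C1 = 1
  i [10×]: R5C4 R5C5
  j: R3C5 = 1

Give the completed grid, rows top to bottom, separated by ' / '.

5 4 2 1 3 / 4 1 5 3 2 / 2 5 3 4 1 / 3 2 1 5 4 / 1 3 4 2 5

Cage j is a single given cell, which forces R3C5 = 1.
Cage h is a single given cell; hence R5C1 = 1.
Cage f has product 36, so R5C2 = 3.
1 is placed in row 5, so R5C3 = 4.
4 is placed in column 3, which forces R3C3 = 3.
Cage f has product 36, leaving R4C3 = 1.
The only place for 3 in row 1 is R1C5.
Column 5 already has 3, leaving R2C5 = 2.
Column 5 now contains 2; hence R5C5 = 5.
Cage b needs sum 13; hence R2C2 = 1.
2 is placed in row 2, so R2C3 = 5.
The 4 cells of cage b must have sum 13, which forces R2C4 = 3.
The 4 cells of cage b must have sum 13, which forces R3C4 = 4.
The two cells of cage a must have sum 9, so R4C4 = 5.
5 is placed in column 5, leaving R4C5 = 4.
Row 5 already has 5, so R5C4 = 2.
Column 3 already has 5, leaving R1C3 = 2.
2 is placed in column 4; hence R1C4 = 1.
Row 2 now contains 3, leaving R2C1 = 4.
Row 3 already has 4; hence R3C1 = 2.
Cage d's pair has product 10, so R3C2 = 5.
Cage g needs product 24, which forces R4C1 = 3.
Row 4 already has 5; hence R4C2 = 2.
4 is placed in column 1, which forces R1C1 = 5.
5 is placed in column 2, leaving R1C2 = 4.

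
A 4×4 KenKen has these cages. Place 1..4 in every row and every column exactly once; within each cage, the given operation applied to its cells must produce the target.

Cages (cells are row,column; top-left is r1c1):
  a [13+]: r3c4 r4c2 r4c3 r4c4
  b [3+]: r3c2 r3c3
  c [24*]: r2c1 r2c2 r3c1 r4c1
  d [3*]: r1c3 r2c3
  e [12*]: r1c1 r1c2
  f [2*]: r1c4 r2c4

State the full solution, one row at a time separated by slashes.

4 3 1 2 / 2 4 3 1 / 3 1 2 4 / 1 2 4 3

Cage a has sum 13; hence r3c4 = 4.
The only place for 2 in row 1 is r1c4.
Column 4 already has 2, so r2c4 = 1.
Column 4 already has 2, leaving r4c4 = 3.
The two cells of cage d must have product 3; hence r1c3 = 1.
1 is placed in row 2, leaving r2c3 = 3.
1 is placed in column 3, so r3c3 = 2.
Column 3 now contains 2, which forces r4c3 = 4.
Cage c has product 24, so r3c1 = 3.
2 is placed in row 3; hence r3c2 = 1.
The 4 cells of cage c must have product 24; hence r4c1 = 1.
4 is placed in row 4, which forces r4c2 = 2.
3 is placed in column 1, so r1c1 = 4.
The two cells of cage e must have product 12, so r1c2 = 3.
The 4 cells of cage c must have product 24, leaving r2c1 = 2.
Column 2 now contains 2, which forces r2c2 = 4.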